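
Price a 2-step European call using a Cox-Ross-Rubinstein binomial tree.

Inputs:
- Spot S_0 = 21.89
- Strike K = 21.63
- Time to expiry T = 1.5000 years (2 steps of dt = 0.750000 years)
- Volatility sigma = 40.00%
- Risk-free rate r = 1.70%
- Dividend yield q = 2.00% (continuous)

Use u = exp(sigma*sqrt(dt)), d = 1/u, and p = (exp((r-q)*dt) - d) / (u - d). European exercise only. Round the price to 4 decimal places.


Answer: Price = V(0,0) = 3.7691

Derivation:
dt = T/N = 0.750000
u = exp(sigma*sqrt(dt)) = 1.413982; d = 1/u = 0.707222
p = (exp((r-q)*dt) - d) / (u - d) = 0.411073
Discount per step: exp(-r*dt) = 0.987331
Stock lattice S(k, i) with i counting down-moves:
  k=0: S(0,0) = 21.8900
  k=1: S(1,0) = 30.9521; S(1,1) = 15.4811
  k=2: S(2,0) = 43.7657; S(2,1) = 21.8900; S(2,2) = 10.9486
Terminal payoffs V(N, i) = max(S_T - K, 0):
  V(2,0) = 22.135693; V(2,1) = 0.260000; V(2,2) = 0.000000
Backward induction: V(k, i) = exp(-r*dt) * [p * V(k+1, i) + (1-p) * V(k+1, i+1)].
  V(1,0) = exp(-r*dt) * [p*22.135693 + (1-p)*0.260000] = 9.135291
  V(1,1) = exp(-r*dt) * [p*0.260000 + (1-p)*0.000000] = 0.105525
  V(0,0) = exp(-r*dt) * [p*9.135291 + (1-p)*0.105525] = 3.769057


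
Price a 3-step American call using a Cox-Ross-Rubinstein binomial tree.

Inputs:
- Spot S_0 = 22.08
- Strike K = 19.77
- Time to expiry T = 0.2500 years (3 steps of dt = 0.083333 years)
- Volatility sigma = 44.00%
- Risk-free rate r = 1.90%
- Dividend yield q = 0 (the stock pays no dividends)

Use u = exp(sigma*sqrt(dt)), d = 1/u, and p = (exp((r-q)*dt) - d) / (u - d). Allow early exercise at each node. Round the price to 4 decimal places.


dt = T/N = 0.083333
u = exp(sigma*sqrt(dt)) = 1.135436; d = 1/u = 0.880719
p = (exp((r-q)*dt) - d) / (u - d) = 0.474509
Discount per step: exp(-r*dt) = 0.998418
Stock lattice S(k, i) with i counting down-moves:
  k=0: S(0,0) = 22.0800
  k=1: S(1,0) = 25.0704; S(1,1) = 19.4463
  k=2: S(2,0) = 28.4659; S(2,1) = 22.0800; S(2,2) = 17.1267
  k=3: S(3,0) = 32.3212; S(3,1) = 25.0704; S(3,2) = 19.4463; S(3,3) = 15.0838
Terminal payoffs V(N, i) = max(S_T - K, 0):
  V(3,0) = 12.551201; V(3,1) = 5.300435; V(3,2) = 0.000000; V(3,3) = 0.000000
Backward induction: V(k, i) = exp(-r*dt) * [p * V(k+1, i) + (1-p) * V(k+1, i+1)]; then take max(V_cont, immediate exercise) for American.
  V(2,0) = exp(-r*dt) * [p*12.551201 + (1-p)*5.300435] = 8.727162; exercise = 8.695885; V(2,0) = max -> 8.727162
  V(2,1) = exp(-r*dt) * [p*5.300435 + (1-p)*0.000000] = 2.511127; exercise = 2.310000; V(2,1) = max -> 2.511127
  V(2,2) = exp(-r*dt) * [p*0.000000 + (1-p)*0.000000] = 0.000000; exercise = 0.000000; V(2,2) = max -> 0.000000
  V(1,0) = exp(-r*dt) * [p*8.727162 + (1-p)*2.511127] = 5.452054; exercise = 5.300435; V(1,0) = max -> 5.452054
  V(1,1) = exp(-r*dt) * [p*2.511127 + (1-p)*0.000000] = 1.189668; exercise = 0.000000; V(1,1) = max -> 1.189668
  V(0,0) = exp(-r*dt) * [p*5.452054 + (1-p)*1.189668] = 3.207128; exercise = 2.310000; V(0,0) = max -> 3.207128

Answer: Price = V(0,0) = 3.2071


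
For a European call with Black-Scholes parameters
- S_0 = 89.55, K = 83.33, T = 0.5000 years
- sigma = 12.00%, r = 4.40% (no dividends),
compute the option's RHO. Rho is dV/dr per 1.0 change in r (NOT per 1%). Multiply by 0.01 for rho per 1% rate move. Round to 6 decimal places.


Answer: Rho = 34.914281

Derivation:
d1 = 1.1500915033; d2 = 1.0652386895
phi(d1) = 0.2059145986; exp(-qT) = 1.0000000000; exp(-rT) = 0.9782402351
N(d2) = 0.8566160352
Rho = K*T*exp(-rT)*N(d2) = 83.3300 * 0.5000 * 0.9782402351 * 0.8566160352 = 34.914281


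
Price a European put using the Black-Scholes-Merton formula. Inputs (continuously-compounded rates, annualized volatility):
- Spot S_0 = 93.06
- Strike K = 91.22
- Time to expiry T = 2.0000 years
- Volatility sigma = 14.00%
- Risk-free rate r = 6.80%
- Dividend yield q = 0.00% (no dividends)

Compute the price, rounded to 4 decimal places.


d1 = (ln(S/K) + (r - q + 0.5*sigma^2) * T) / (sigma * sqrt(T)) = 0.88676380
d2 = d1 - sigma * sqrt(T) = 0.68877390
exp(-rT) = 0.87284263; exp(-qT) = 1.00000000
P = K * exp(-rT) * N(-d2) - S_0 * exp(-qT) * N(-d1)
N(-d1) = 0.18760304; N(-d2) = 0.24548278
P = 91.2200 * 0.87284263 * 0.24548278 - 93.0600 * 1.00000000 * 0.18760304 = 2.0872

Answer: Price = 2.0872


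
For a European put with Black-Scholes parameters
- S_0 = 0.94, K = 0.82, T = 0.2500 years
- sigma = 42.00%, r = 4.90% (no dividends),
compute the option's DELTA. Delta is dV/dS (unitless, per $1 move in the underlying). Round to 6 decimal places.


Answer: Delta = -0.207910

Derivation:
d1 = 0.8136930238; d2 = 0.6036930238
phi(d1) = 0.2865086069; exp(-qT) = 1.0000000000; exp(-rT) = 0.9878247258
N(-d1) = 0.2079104158
Delta = -exp(-qT) * N(-d1) = -1.0000000000 * 0.2079104158 = -0.207910


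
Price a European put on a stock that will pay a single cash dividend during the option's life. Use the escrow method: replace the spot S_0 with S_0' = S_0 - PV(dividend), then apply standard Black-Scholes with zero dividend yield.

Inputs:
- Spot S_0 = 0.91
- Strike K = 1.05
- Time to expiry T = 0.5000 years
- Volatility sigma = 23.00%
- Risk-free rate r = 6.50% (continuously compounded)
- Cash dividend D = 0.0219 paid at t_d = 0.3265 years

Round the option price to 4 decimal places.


Answer: Price = 0.1456

Derivation:
PV(D) = D * exp(-r * t_d) = 0.0219 * 0.97900111 = 0.02144012
S_0' = S_0 - PV(D) = 0.9100 - 0.02144012 = 0.88855988
d1 = (ln(S_0'/K) + (r + sigma^2/2)*T) / (sigma*sqrt(T)) = -0.74534225
d2 = d1 - sigma*sqrt(T) = -0.90797681
exp(-rT) = 0.96802245
N(-d1) = 0.77196758; N(-d2) = 0.81805476
P = K * exp(-rT) * N(-d2) - S_0' * N(-d1) = 1.0500 * 0.96802245 * 0.81805476 - 0.88855988 * 0.77196758 = 0.1456


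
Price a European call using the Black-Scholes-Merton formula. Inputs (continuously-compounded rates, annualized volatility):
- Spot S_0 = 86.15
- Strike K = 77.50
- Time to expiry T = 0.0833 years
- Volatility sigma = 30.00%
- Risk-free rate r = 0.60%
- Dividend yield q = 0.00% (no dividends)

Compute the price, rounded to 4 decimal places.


Answer: Price = 9.0632

Derivation:
d1 = (ln(S/K) + (r - q + 0.5*sigma^2) * T) / (sigma * sqrt(T)) = 1.27112143
d2 = d1 - sigma * sqrt(T) = 1.18453622
exp(-rT) = 0.99950032; exp(-qT) = 1.00000000
C = S_0 * exp(-qT) * N(d1) - K * exp(-rT) * N(d2)
N(d1) = 0.89815727; N(d2) = 0.88189957
C = 86.1500 * 1.00000000 * 0.89815727 - 77.5000 * 0.99950032 * 0.88189957 = 9.0632


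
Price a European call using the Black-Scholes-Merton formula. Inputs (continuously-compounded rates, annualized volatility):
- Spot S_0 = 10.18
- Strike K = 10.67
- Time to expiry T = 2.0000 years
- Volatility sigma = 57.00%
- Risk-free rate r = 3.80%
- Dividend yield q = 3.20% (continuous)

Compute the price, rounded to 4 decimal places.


Answer: Price = 2.8755

Derivation:
d1 = (ln(S/K) + (r - q + 0.5*sigma^2) * T) / (sigma * sqrt(T)) = 0.35961831
d2 = d1 - sigma * sqrt(T) = -0.44648342
exp(-rT) = 0.92681621; exp(-qT) = 0.93800500
C = S_0 * exp(-qT) * N(d1) - K * exp(-rT) * N(d2)
N(d1) = 0.64043371; N(d2) = 0.32762404
C = 10.1800 * 0.93800500 * 0.64043371 - 10.6700 * 0.92681621 * 0.32762404 = 2.8755


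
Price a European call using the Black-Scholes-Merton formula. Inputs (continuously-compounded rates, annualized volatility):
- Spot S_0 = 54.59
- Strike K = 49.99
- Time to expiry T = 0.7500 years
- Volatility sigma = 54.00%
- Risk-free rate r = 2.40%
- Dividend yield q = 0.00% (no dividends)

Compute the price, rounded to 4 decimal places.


Answer: Price = 12.5714

Derivation:
d1 = (ln(S/K) + (r - q + 0.5*sigma^2) * T) / (sigma * sqrt(T)) = 0.46054959
d2 = d1 - sigma * sqrt(T) = -0.00710412
exp(-rT) = 0.98216103; exp(-qT) = 1.00000000
C = S_0 * exp(-qT) * N(d1) - K * exp(-rT) * N(d2)
N(d1) = 0.67743911; N(d2) = 0.49716589
C = 54.5900 * 1.00000000 * 0.67743911 - 49.9900 * 0.98216103 * 0.49716589 = 12.5714


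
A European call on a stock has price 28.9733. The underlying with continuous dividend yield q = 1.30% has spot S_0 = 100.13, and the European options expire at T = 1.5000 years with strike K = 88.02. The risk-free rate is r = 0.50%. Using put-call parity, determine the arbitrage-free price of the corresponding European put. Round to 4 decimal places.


Answer: Put price = 18.1392

Derivation:
Put-call parity: C - P = S_0 * exp(-qT) - K * exp(-rT).
S_0 * exp(-qT) = 100.1300 * 0.98068890 = 98.19637908
K * exp(-rT) = 88.0200 * 0.99252805 = 87.36231939
P = C - S*exp(-qT) + K*exp(-rT)
P = 28.9733 - 98.19637908 + 87.36231939 = 18.1392


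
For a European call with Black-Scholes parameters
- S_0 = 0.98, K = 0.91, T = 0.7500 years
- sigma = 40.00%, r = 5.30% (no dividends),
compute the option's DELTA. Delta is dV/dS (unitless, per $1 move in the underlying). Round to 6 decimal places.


Answer: Delta = 0.692126

Derivation:
d1 = 0.5018847351; d2 = 0.1554745736
phi(d1) = 0.3517330834; exp(-qT) = 1.0000000000; exp(-rT) = 0.9610296665
N(d1) = 0.6921256982
Delta = exp(-qT) * N(d1) = 1.0000000000 * 0.6921256982 = 0.692126


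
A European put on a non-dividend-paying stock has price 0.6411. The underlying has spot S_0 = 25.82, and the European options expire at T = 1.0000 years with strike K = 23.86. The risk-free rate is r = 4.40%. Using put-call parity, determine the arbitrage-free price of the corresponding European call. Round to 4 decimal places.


Put-call parity: C - P = S_0 * exp(-qT) - K * exp(-rT).
S_0 * exp(-qT) = 25.8200 * 1.00000000 = 25.82000000
K * exp(-rT) = 23.8600 * 0.95695396 = 22.83292143
C = P + S*exp(-qT) - K*exp(-rT)
C = 0.6411 + 25.82000000 - 22.83292143 = 3.6282

Answer: Call price = 3.6282


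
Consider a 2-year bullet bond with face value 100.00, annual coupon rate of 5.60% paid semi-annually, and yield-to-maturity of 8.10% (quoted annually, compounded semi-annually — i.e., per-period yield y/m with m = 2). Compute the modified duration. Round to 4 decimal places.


Answer: Modified duration = 1.8430

Derivation:
Coupon per period c = face * coupon_rate / m = 2.800000
Periods per year m = 2; per-period yield y/m = 0.040500
Number of cashflows N = 4
Cashflows (t years, CF_t, discount factor 1/(1+y/m)^(m*t), PV):
  t = 0.5000: CF_t = 2.800000, DF = 0.961076, PV = 2.691014
  t = 1.0000: CF_t = 2.800000, DF = 0.923668, PV = 2.586270
  t = 1.5000: CF_t = 2.800000, DF = 0.887715, PV = 2.485603
  t = 2.0000: CF_t = 102.800000, DF = 0.853162, PV = 87.705086
Price P = sum_t PV_t = 95.467973
First compute Macaulay numerator sum_t t * PV_t:
  t * PV_t at t = 0.5000: 1.345507
  t * PV_t at t = 1.0000: 2.586270
  t * PV_t at t = 1.5000: 3.728405
  t * PV_t at t = 2.0000: 175.410171
Macaulay duration D = 183.070353 / 95.467973 = 1.917610
Modified duration = D / (1 + y/m) = 1.917610 / (1 + 0.040500) = 1.842970


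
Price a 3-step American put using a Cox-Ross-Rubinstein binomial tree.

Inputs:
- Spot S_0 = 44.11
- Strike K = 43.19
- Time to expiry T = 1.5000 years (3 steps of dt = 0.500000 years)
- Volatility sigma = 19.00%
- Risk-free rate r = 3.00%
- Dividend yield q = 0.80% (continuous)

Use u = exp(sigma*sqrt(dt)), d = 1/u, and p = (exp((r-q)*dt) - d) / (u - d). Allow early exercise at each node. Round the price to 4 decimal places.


Answer: Price = V(0,0) = 3.3185

Derivation:
dt = T/N = 0.500000
u = exp(sigma*sqrt(dt)) = 1.143793; d = 1/u = 0.874284
p = (exp((r-q)*dt) - d) / (u - d) = 0.507503
Discount per step: exp(-r*dt) = 0.985112
Stock lattice S(k, i) with i counting down-moves:
  k=0: S(0,0) = 44.1100
  k=1: S(1,0) = 50.4527; S(1,1) = 38.5647
  k=2: S(2,0) = 57.7075; S(2,1) = 44.1100; S(2,2) = 33.7165
  k=3: S(3,0) = 66.0055; S(3,1) = 50.4527; S(3,2) = 38.5647; S(3,3) = 29.4777
Terminal payoffs V(N, i) = max(K - S_T, 0):
  V(3,0) = 0.000000; V(3,1) = 0.000000; V(3,2) = 4.625343; V(3,3) = 13.712253
Backward induction: V(k, i) = exp(-r*dt) * [p * V(k+1, i) + (1-p) * V(k+1, i+1)]; then take max(V_cont, immediate exercise) for American.
  V(2,0) = exp(-r*dt) * [p*0.000000 + (1-p)*0.000000] = 0.000000; exercise = 0.000000; V(2,0) = max -> 0.000000
  V(2,1) = exp(-r*dt) * [p*0.000000 + (1-p)*4.625343] = 2.244053; exercise = 0.000000; V(2,1) = max -> 2.244053
  V(2,2) = exp(-r*dt) * [p*4.625343 + (1-p)*13.712253] = 8.965128; exercise = 9.473547; V(2,2) = max -> 9.473547
  V(1,0) = exp(-r*dt) * [p*0.000000 + (1-p)*2.244053] = 1.088735; exercise = 0.000000; V(1,0) = max -> 1.088735
  V(1,1) = exp(-r*dt) * [p*2.244053 + (1-p)*9.473547] = 5.718138; exercise = 4.625343; V(1,1) = max -> 5.718138
  V(0,0) = exp(-r*dt) * [p*1.088735 + (1-p)*5.718138] = 3.318549; exercise = 0.000000; V(0,0) = max -> 3.318549


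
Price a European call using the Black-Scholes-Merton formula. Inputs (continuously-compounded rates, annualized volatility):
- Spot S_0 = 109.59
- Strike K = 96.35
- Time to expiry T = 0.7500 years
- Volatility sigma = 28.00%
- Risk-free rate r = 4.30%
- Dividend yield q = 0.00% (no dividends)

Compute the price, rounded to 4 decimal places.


d1 = (ln(S/K) + (r - q + 0.5*sigma^2) * T) / (sigma * sqrt(T)) = 0.78523239
d2 = d1 - sigma * sqrt(T) = 0.54274527
exp(-rT) = 0.96826449; exp(-qT) = 1.00000000
C = S_0 * exp(-qT) * N(d1) - K * exp(-rT) * N(d2)
N(d1) = 0.78384134; N(d2) = 0.70634740
C = 109.5900 * 1.00000000 * 0.78384134 - 96.3500 * 0.96826449 * 0.70634740 = 20.0044

Answer: Price = 20.0044


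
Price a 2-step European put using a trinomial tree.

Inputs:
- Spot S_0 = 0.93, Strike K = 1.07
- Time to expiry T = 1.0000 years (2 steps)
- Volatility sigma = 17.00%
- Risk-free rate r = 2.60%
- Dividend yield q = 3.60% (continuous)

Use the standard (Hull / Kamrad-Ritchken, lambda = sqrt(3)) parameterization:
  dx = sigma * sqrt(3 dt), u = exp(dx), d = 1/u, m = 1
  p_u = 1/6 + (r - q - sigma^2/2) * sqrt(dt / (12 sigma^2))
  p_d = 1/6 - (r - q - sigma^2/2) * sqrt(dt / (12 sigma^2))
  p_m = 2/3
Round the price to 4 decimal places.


dt = T/N = 0.500000; dx = sigma*sqrt(3*dt) = 0.208207
u = exp(dx) = 1.231468; d = 1/u = 0.812039
p_u = 0.137309, p_m = 0.666667, p_d = 0.196025
Discount per step: exp(-r*dt) = 0.987084
Stock lattice S(k, j) with j the centered position index:
  k=0: S(0,+0) = 0.9300
  k=1: S(1,-1) = 0.7552; S(1,+0) = 0.9300; S(1,+1) = 1.1453
  k=2: S(2,-2) = 0.6132; S(2,-1) = 0.7552; S(2,+0) = 0.9300; S(2,+1) = 1.1453; S(2,+2) = 1.4104
Terminal payoffs V(N, j) = max(K - S_T, 0):
  V(2,-2) = 0.456751; V(2,-1) = 0.314804; V(2,+0) = 0.140000; V(2,+1) = 0.000000; V(2,+2) = 0.000000
Backward induction: V(k, j) = exp(-r*dt) * [p_u * V(k+1, j+1) + p_m * V(k+1, j) + p_d * V(k+1, j-1)]
  V(1,-1) = exp(-r*dt) * [p_u*0.140000 + p_m*0.314804 + p_d*0.456751] = 0.314511
  V(1,+0) = exp(-r*dt) * [p_u*0.000000 + p_m*0.140000 + p_d*0.314804] = 0.153040
  V(1,+1) = exp(-r*dt) * [p_u*0.000000 + p_m*0.000000 + p_d*0.140000] = 0.027089
  V(0,+0) = exp(-r*dt) * [p_u*0.027089 + p_m*0.153040 + p_d*0.314511] = 0.165236

Answer: Price = V(0,0) = 0.1652


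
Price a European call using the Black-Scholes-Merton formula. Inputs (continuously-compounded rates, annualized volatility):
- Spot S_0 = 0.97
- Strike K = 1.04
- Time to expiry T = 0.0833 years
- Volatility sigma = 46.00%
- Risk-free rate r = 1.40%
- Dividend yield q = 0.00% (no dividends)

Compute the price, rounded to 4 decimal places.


d1 = (ln(S/K) + (r - q + 0.5*sigma^2) * T) / (sigma * sqrt(T)) = -0.44967446
d2 = d1 - sigma * sqrt(T) = -0.58243846
exp(-rT) = 0.99883448; exp(-qT) = 1.00000000
C = S_0 * exp(-qT) * N(d1) - K * exp(-rT) * N(d2)
N(d1) = 0.32647259; N(d2) = 0.28013569
C = 0.9700 * 1.00000000 * 0.32647259 - 1.0400 * 0.99883448 * 0.28013569 = 0.0257

Answer: Price = 0.0257


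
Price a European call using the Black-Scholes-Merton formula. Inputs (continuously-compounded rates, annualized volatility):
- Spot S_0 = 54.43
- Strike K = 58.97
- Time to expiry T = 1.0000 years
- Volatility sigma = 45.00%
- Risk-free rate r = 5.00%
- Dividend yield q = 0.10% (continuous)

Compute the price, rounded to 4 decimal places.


d1 = (ln(S/K) + (r - q + 0.5*sigma^2) * T) / (sigma * sqrt(T)) = 0.15585918
d2 = d1 - sigma * sqrt(T) = -0.29414082
exp(-rT) = 0.95122942; exp(-qT) = 0.99900050
C = S_0 * exp(-qT) * N(d1) - K * exp(-rT) * N(d2)
N(d1) = 0.56192799; N(d2) = 0.38432515
C = 54.4300 * 0.99900050 * 0.56192799 - 58.9700 * 0.95122942 * 0.38432515 = 8.9968

Answer: Price = 8.9968


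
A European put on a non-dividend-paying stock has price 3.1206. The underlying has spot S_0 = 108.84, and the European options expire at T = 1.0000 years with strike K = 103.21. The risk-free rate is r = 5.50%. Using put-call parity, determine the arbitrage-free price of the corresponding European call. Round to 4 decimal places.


Answer: Call price = 14.2739

Derivation:
Put-call parity: C - P = S_0 * exp(-qT) - K * exp(-rT).
S_0 * exp(-qT) = 108.8400 * 1.00000000 = 108.84000000
K * exp(-rT) = 103.2100 * 0.94648515 = 97.68673212
C = P + S*exp(-qT) - K*exp(-rT)
C = 3.1206 + 108.84000000 - 97.68673212 = 14.2739


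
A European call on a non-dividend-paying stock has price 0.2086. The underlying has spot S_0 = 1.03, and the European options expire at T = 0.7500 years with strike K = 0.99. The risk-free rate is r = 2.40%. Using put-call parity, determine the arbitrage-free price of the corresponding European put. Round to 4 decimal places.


Answer: Put price = 0.1509

Derivation:
Put-call parity: C - P = S_0 * exp(-qT) - K * exp(-rT).
S_0 * exp(-qT) = 1.0300 * 1.00000000 = 1.03000000
K * exp(-rT) = 0.9900 * 0.98216103 = 0.97233942
P = C - S*exp(-qT) + K*exp(-rT)
P = 0.2086 - 1.03000000 + 0.97233942 = 0.1509


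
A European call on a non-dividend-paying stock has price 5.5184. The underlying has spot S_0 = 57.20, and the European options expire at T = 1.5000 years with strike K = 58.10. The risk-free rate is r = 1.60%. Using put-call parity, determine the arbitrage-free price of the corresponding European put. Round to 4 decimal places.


Answer: Put price = 5.0406

Derivation:
Put-call parity: C - P = S_0 * exp(-qT) - K * exp(-rT).
S_0 * exp(-qT) = 57.2000 * 1.00000000 = 57.20000000
K * exp(-rT) = 58.1000 * 0.97628571 = 56.72219974
P = C - S*exp(-qT) + K*exp(-rT)
P = 5.5184 - 57.20000000 + 56.72219974 = 5.0406


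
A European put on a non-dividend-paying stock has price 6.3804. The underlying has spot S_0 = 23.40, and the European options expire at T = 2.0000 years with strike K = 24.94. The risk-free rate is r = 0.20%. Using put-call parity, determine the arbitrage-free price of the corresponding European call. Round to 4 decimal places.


Answer: Call price = 4.9400

Derivation:
Put-call parity: C - P = S_0 * exp(-qT) - K * exp(-rT).
S_0 * exp(-qT) = 23.4000 * 1.00000000 = 23.40000000
K * exp(-rT) = 24.9400 * 0.99600799 = 24.84043925
C = P + S*exp(-qT) - K*exp(-rT)
C = 6.3804 + 23.40000000 - 24.84043925 = 4.9400


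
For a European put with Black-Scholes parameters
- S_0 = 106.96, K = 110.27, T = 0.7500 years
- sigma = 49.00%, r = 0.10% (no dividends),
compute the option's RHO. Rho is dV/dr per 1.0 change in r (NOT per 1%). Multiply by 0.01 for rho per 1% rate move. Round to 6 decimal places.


Answer: Rho = -50.502926

Derivation:
d1 = 0.1421236741; d2 = -0.2822287737
phi(d1) = 0.3949334132; exp(-qT) = 1.0000000000; exp(-rT) = 0.9992502812
N(-d2) = 0.6111159517
Rho = -K*T*exp(-rT)*N(-d2) = -110.2700 * 0.7500 * 0.9992502812 * 0.6111159517 = -50.502926


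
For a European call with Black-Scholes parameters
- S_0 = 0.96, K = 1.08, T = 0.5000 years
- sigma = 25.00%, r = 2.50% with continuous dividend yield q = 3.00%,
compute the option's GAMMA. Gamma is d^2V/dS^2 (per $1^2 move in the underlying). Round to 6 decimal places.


d1 = -0.5920352537; d2 = -0.7688119490
phi(d1) = 0.3348102237; exp(-qT) = 0.9851119396; exp(-rT) = 0.9875778005
Gamma = exp(-qT) * phi(d1) / (S * sigma * sqrt(T)) = 0.9851119396 * 0.3348102237 / (0.9600 * 0.2500 * 0.7071067812) = 1.943516

Answer: Gamma = 1.943516


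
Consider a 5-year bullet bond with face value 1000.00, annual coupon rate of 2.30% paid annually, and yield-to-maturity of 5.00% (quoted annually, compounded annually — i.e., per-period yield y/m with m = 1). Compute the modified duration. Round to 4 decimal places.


Answer: Modified duration = 4.5367

Derivation:
Coupon per period c = face * coupon_rate / m = 23.000000
Periods per year m = 1; per-period yield y/m = 0.050000
Number of cashflows N = 5
Cashflows (t years, CF_t, discount factor 1/(1+y/m)^(m*t), PV):
  t = 1.0000: CF_t = 23.000000, DF = 0.952381, PV = 21.904762
  t = 2.0000: CF_t = 23.000000, DF = 0.907029, PV = 20.861678
  t = 3.0000: CF_t = 23.000000, DF = 0.863838, PV = 19.868265
  t = 4.0000: CF_t = 23.000000, DF = 0.822702, PV = 18.922157
  t = 5.0000: CF_t = 1023.000000, DF = 0.783526, PV = 801.547268
Price P = sum_t PV_t = 883.104130
First compute Macaulay numerator sum_t t * PV_t:
  t * PV_t at t = 1.0000: 21.904762
  t * PV_t at t = 2.0000: 41.723356
  t * PV_t at t = 3.0000: 59.604794
  t * PV_t at t = 4.0000: 75.688628
  t * PV_t at t = 5.0000: 4007.736341
Macaulay duration D = 4206.657881 / 883.104130 = 4.763490
Modified duration = D / (1 + y/m) = 4.763490 / (1 + 0.050000) = 4.536657


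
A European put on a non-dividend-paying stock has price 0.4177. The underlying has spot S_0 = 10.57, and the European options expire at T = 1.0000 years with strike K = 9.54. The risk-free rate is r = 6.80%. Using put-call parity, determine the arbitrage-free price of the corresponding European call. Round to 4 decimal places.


Put-call parity: C - P = S_0 * exp(-qT) - K * exp(-rT).
S_0 * exp(-qT) = 10.5700 * 1.00000000 = 10.57000000
K * exp(-rT) = 9.5400 * 0.93426047 = 8.91284492
C = P + S*exp(-qT) - K*exp(-rT)
C = 0.4177 + 10.57000000 - 8.91284492 = 2.0749

Answer: Call price = 2.0749


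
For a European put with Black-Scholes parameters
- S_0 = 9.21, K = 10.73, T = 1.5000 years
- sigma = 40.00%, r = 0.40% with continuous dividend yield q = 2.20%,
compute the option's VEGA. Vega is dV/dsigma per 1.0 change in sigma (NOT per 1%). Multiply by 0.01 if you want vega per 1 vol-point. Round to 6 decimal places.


Answer: Vega = 4.321685

Derivation:
d1 = -0.1219717424; d2 = -0.6118696909
phi(d1) = 0.3959857370; exp(-qT) = 0.9675385596; exp(-rT) = 0.9940179641
Vega = S * exp(-qT) * phi(d1) * sqrt(T) = 9.2100 * 0.9675385596 * 0.3959857370 * 1.2247448714 = 4.321685


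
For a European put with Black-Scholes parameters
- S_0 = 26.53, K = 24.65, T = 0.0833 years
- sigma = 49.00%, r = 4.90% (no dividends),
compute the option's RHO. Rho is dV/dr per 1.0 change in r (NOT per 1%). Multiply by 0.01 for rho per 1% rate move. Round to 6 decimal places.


d1 = 0.6192870190; d2 = 0.4778644960
phi(d1) = 0.3293294244; exp(-qT) = 1.0000000000; exp(-rT) = 0.9959266188
N(-d2) = 0.3163733263
Rho = -K*T*exp(-rT)*N(-d2) = -24.6500 * 0.0833 * 0.9959266188 * 0.3163733263 = -0.646977

Answer: Rho = -0.646977


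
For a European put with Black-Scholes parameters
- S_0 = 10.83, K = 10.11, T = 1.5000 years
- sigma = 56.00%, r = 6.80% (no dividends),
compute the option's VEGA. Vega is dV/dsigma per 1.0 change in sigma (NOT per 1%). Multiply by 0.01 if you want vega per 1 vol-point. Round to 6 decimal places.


Answer: Vega = 4.441135

Derivation:
d1 = 0.5919527718; d2 = -0.0939043562
phi(d1) = 0.3348265725; exp(-qT) = 1.0000000000; exp(-rT) = 0.9030295517
Vega = S * exp(-qT) * phi(d1) * sqrt(T) = 10.8300 * 1.0000000000 * 0.3348265725 * 1.2247448714 = 4.441135


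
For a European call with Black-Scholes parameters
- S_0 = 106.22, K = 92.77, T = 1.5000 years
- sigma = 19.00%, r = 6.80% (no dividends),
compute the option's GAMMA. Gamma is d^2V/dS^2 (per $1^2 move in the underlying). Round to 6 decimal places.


d1 = 1.1364949271; d2 = 0.9037934015
phi(d1) = 0.2091405233; exp(-qT) = 1.0000000000; exp(-rT) = 0.9030295517
Gamma = exp(-qT) * phi(d1) / (S * sigma * sqrt(T)) = 1.0000000000 * 0.2091405233 / (106.2200 * 0.1900 * 1.2247448714) = 0.008461

Answer: Gamma = 0.008461


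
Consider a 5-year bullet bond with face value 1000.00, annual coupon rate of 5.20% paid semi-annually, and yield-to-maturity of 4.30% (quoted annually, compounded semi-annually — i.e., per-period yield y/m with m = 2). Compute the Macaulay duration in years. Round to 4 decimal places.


Coupon per period c = face * coupon_rate / m = 26.000000
Periods per year m = 2; per-period yield y/m = 0.021500
Number of cashflows N = 10
Cashflows (t years, CF_t, discount factor 1/(1+y/m)^(m*t), PV):
  t = 0.5000: CF_t = 26.000000, DF = 0.978953, PV = 25.452766
  t = 1.0000: CF_t = 26.000000, DF = 0.958348, PV = 24.917049
  t = 1.5000: CF_t = 26.000000, DF = 0.938177, PV = 24.392608
  t = 2.0000: CF_t = 26.000000, DF = 0.918431, PV = 23.879205
  t = 2.5000: CF_t = 26.000000, DF = 0.899100, PV = 23.376608
  t = 3.0000: CF_t = 26.000000, DF = 0.880177, PV = 22.884589
  t = 3.5000: CF_t = 26.000000, DF = 0.861651, PV = 22.402926
  t = 4.0000: CF_t = 26.000000, DF = 0.843515, PV = 21.931401
  t = 4.5000: CF_t = 26.000000, DF = 0.825762, PV = 21.469801
  t = 5.0000: CF_t = 1026.000000, DF = 0.808381, PV = 829.399274
Price P = sum_t PV_t = 1040.106227
Macaulay numerator sum_t t * PV_t:
  t * PV_t at t = 0.5000: 12.726383
  t * PV_t at t = 1.0000: 24.917049
  t * PV_t at t = 1.5000: 36.588912
  t * PV_t at t = 2.0000: 47.758410
  t * PV_t at t = 2.5000: 58.441520
  t * PV_t at t = 3.0000: 68.653768
  t * PV_t at t = 3.5000: 78.410242
  t * PV_t at t = 4.0000: 87.725605
  t * PV_t at t = 4.5000: 96.614102
  t * PV_t at t = 5.0000: 4146.996372
Macaulay duration D = (sum_t t * PV_t) / P = 4658.832363 / 1040.106227 = 4.479189

Answer: Macaulay duration = 4.4792 years


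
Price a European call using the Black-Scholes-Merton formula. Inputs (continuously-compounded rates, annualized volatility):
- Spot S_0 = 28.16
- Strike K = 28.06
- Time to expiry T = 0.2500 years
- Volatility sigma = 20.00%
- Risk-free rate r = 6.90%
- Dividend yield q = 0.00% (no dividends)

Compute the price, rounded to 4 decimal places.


d1 = (ln(S/K) + (r - q + 0.5*sigma^2) * T) / (sigma * sqrt(T)) = 0.25807457
d2 = d1 - sigma * sqrt(T) = 0.15807457
exp(-rT) = 0.98289793; exp(-qT) = 1.00000000
C = S_0 * exp(-qT) * N(d1) - K * exp(-rT) * N(d2)
N(d1) = 0.60182532; N(d2) = 0.56280098
C = 28.1600 * 1.00000000 * 0.60182532 - 28.0600 * 0.98289793 * 0.56280098 = 1.4253

Answer: Price = 1.4253


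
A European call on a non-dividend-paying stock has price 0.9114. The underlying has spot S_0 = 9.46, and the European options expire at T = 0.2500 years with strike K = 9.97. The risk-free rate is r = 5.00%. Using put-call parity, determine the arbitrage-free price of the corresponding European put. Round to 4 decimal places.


Answer: Put price = 1.2976

Derivation:
Put-call parity: C - P = S_0 * exp(-qT) - K * exp(-rT).
S_0 * exp(-qT) = 9.4600 * 1.00000000 = 9.46000000
K * exp(-rT) = 9.9700 * 0.98757780 = 9.84615067
P = C - S*exp(-qT) + K*exp(-rT)
P = 0.9114 - 9.46000000 + 9.84615067 = 1.2976


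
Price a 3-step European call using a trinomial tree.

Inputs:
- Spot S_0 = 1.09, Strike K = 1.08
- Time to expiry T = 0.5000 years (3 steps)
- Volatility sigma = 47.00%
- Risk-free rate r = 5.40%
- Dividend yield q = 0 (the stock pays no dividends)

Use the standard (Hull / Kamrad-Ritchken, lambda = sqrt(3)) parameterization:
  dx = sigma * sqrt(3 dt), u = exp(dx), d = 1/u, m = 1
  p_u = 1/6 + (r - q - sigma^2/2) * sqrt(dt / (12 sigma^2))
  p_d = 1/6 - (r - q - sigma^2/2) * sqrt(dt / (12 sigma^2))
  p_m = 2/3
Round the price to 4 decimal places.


Answer: Price = V(0,0) = 0.1499

Derivation:
dt = T/N = 0.166667; dx = sigma*sqrt(3*dt) = 0.332340
u = exp(dx) = 1.394227; d = 1/u = 0.717243
p_u = 0.152512, p_m = 0.666667, p_d = 0.180821
Discount per step: exp(-r*dt) = 0.991040
Stock lattice S(k, j) with j the centered position index:
  k=0: S(0,+0) = 1.0900
  k=1: S(1,-1) = 0.7818; S(1,+0) = 1.0900; S(1,+1) = 1.5197
  k=2: S(2,-2) = 0.5607; S(2,-1) = 0.7818; S(2,+0) = 1.0900; S(2,+1) = 1.5197; S(2,+2) = 2.1188
  k=3: S(3,-3) = 0.4022; S(3,-2) = 0.5607; S(3,-1) = 0.7818; S(3,+0) = 1.0900; S(3,+1) = 1.5197; S(3,+2) = 2.1188; S(3,+3) = 2.9541
Terminal payoffs V(N, j) = max(S_T - K, 0):
  V(3,-3) = 0.000000; V(3,-2) = 0.000000; V(3,-1) = 0.000000; V(3,+0) = 0.010000; V(3,+1) = 0.439708; V(3,+2) = 1.038817; V(3,+3) = 1.874112
Backward induction: V(k, j) = exp(-r*dt) * [p_u * V(k+1, j+1) + p_m * V(k+1, j) + p_d * V(k+1, j-1)]
  V(2,-2) = exp(-r*dt) * [p_u*0.000000 + p_m*0.000000 + p_d*0.000000] = 0.000000
  V(2,-1) = exp(-r*dt) * [p_u*0.010000 + p_m*0.000000 + p_d*0.000000] = 0.001511
  V(2,+0) = exp(-r*dt) * [p_u*0.439708 + p_m*0.010000 + p_d*0.000000] = 0.073067
  V(2,+1) = exp(-r*dt) * [p_u*1.038817 + p_m*0.439708 + p_d*0.010000] = 0.449317
  V(2,+2) = exp(-r*dt) * [p_u*1.874112 + p_m*1.038817 + p_d*0.439708] = 1.048400
  V(1,-1) = exp(-r*dt) * [p_u*0.073067 + p_m*0.001511 + p_d*0.000000] = 0.012042
  V(1,+0) = exp(-r*dt) * [p_u*0.449317 + p_m*0.073067 + p_d*0.001511] = 0.116458
  V(1,+1) = exp(-r*dt) * [p_u*1.048400 + p_m*0.449317 + p_d*0.073067] = 0.468415
  V(0,+0) = exp(-r*dt) * [p_u*0.468415 + p_m*0.116458 + p_d*0.012042] = 0.149900


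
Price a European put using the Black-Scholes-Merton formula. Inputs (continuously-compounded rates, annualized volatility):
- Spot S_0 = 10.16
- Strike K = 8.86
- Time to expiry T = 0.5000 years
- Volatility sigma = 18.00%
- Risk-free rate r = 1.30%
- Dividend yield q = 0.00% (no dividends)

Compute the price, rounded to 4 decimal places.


Answer: Price = 0.0782

Derivation:
d1 = (ln(S/K) + (r - q + 0.5*sigma^2) * T) / (sigma * sqrt(T)) = 1.19038816
d2 = d1 - sigma * sqrt(T) = 1.06310894
exp(-rT) = 0.99352108; exp(-qT) = 1.00000000
P = K * exp(-rT) * N(-d2) - S_0 * exp(-qT) * N(-d1)
N(-d1) = 0.11694693; N(-d2) = 0.14386627
P = 8.8600 * 0.99352108 * 0.14386627 - 10.1600 * 1.00000000 * 0.11694693 = 0.0782


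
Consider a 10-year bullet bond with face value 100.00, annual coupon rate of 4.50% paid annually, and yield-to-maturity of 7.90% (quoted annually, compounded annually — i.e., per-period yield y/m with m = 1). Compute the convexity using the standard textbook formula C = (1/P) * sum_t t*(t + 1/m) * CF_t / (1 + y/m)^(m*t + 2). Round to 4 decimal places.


Coupon per period c = face * coupon_rate / m = 4.500000
Periods per year m = 1; per-period yield y/m = 0.079000
Number of cashflows N = 10
Cashflows (t years, CF_t, discount factor 1/(1+y/m)^(m*t), PV):
  t = 1.0000: CF_t = 4.500000, DF = 0.926784, PV = 4.170528
  t = 2.0000: CF_t = 4.500000, DF = 0.858929, PV = 3.865179
  t = 3.0000: CF_t = 4.500000, DF = 0.796041, PV = 3.582186
  t = 4.0000: CF_t = 4.500000, DF = 0.737758, PV = 3.319913
  t = 5.0000: CF_t = 4.500000, DF = 0.683743, PV = 3.076843
  t = 6.0000: CF_t = 4.500000, DF = 0.633682, PV = 2.851569
  t = 7.0000: CF_t = 4.500000, DF = 0.587286, PV = 2.642788
  t = 8.0000: CF_t = 4.500000, DF = 0.544288, PV = 2.449294
  t = 9.0000: CF_t = 4.500000, DF = 0.504437, PV = 2.269967
  t = 10.0000: CF_t = 104.500000, DF = 0.467504, PV = 48.854193
Price P = sum_t PV_t = 77.082461
Convexity numerator sum_t t*(t + 1/m) * CF_t / (1+y/m)^(m*t + 2):
  t = 1.0000: term = 7.164373
  t = 2.0000: term = 19.919479
  t = 3.0000: term = 36.922112
  t = 4.0000: term = 57.031375
  t = 5.0000: term = 79.283654
  t = 6.0000: term = 102.870357
  t = 7.0000: term = 127.118143
  t = 8.0000: term = 151.471373
  t = 9.0000: term = 175.476568
  t = 10.0000: term = 4615.849492
Convexity = (1/P) * sum = 5373.106926 / 77.082461 = 69.705960

Answer: Convexity = 69.7060


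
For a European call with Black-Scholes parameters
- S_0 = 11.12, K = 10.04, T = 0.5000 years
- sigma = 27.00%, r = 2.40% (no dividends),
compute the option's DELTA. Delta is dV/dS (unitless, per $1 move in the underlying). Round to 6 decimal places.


d1 = 0.6934526779; d2 = 0.5025338470
phi(d1) = 0.3136815934; exp(-qT) = 1.0000000000; exp(-rT) = 0.9880717129
N(d1) = 0.7559872432
Delta = exp(-qT) * N(d1) = 1.0000000000 * 0.7559872432 = 0.755987

Answer: Delta = 0.755987


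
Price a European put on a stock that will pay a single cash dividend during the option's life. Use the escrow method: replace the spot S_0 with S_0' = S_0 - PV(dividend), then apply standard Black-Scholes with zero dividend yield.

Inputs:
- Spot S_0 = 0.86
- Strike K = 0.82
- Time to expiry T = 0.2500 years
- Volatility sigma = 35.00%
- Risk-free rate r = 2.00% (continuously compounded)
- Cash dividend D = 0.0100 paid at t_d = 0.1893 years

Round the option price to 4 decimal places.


Answer: Price = 0.0426

Derivation:
PV(D) = D * exp(-r * t_d) = 0.0100 * 0.99622116 = 0.00996221
S_0' = S_0 - PV(D) = 0.8600 - 0.00996221 = 0.85003779
d1 = (ln(S_0'/K) + (r + sigma^2/2)*T) / (sigma*sqrt(T)) = 0.32165123
d2 = d1 - sigma*sqrt(T) = 0.14665123
exp(-rT) = 0.99501248
N(-d1) = 0.37385846; N(-d2) = 0.44170366
P = K * exp(-rT) * N(-d2) - S_0' * N(-d1) = 0.8200 * 0.99501248 * 0.44170366 - 0.85003779 * 0.37385846 = 0.0426


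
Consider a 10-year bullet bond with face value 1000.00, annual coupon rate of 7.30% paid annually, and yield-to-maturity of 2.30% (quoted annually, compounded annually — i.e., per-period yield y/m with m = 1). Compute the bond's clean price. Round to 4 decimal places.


Answer: Price = 1442.1605

Derivation:
Coupon per period c = face * coupon_rate / m = 73.000000
Periods per year m = 1; per-period yield y/m = 0.023000
Number of cashflows N = 10
Cashflows (t years, CF_t, discount factor 1/(1+y/m)^(m*t), PV):
  t = 1.0000: CF_t = 73.000000, DF = 0.977517, PV = 71.358749
  t = 2.0000: CF_t = 73.000000, DF = 0.955540, PV = 69.754398
  t = 3.0000: CF_t = 73.000000, DF = 0.934056, PV = 68.186117
  t = 4.0000: CF_t = 73.000000, DF = 0.913056, PV = 66.653096
  t = 5.0000: CF_t = 73.000000, DF = 0.892528, PV = 65.154541
  t = 6.0000: CF_t = 73.000000, DF = 0.872461, PV = 63.689679
  t = 7.0000: CF_t = 73.000000, DF = 0.852846, PV = 62.257750
  t = 8.0000: CF_t = 73.000000, DF = 0.833671, PV = 60.858016
  t = 9.0000: CF_t = 73.000000, DF = 0.814928, PV = 59.489752
  t = 10.0000: CF_t = 1073.000000, DF = 0.796606, PV = 854.758415
Price P = sum_t PV_t = 1442.160512


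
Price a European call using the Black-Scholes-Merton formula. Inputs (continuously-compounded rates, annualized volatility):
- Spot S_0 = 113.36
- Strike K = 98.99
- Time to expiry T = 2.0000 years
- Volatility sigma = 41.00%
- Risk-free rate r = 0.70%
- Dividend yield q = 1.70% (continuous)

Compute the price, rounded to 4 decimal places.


Answer: Price = 30.0637

Derivation:
d1 = (ln(S/K) + (r - q + 0.5*sigma^2) * T) / (sigma * sqrt(T)) = 0.48919675
d2 = d1 - sigma * sqrt(T) = -0.09063081
exp(-rT) = 0.98609754; exp(-qT) = 0.96657150
C = S_0 * exp(-qT) * N(d1) - K * exp(-rT) * N(d2)
N(d1) = 0.68764880; N(d2) = 0.46389298
C = 113.3600 * 0.96657150 * 0.68764880 - 98.9900 * 0.98609754 * 0.46389298 = 30.0637


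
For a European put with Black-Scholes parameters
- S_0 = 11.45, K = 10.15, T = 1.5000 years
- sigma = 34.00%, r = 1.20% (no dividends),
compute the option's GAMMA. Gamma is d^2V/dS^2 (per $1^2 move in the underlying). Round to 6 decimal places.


d1 = 0.5408473941; d2 = 0.1244341378
phi(d1) = 0.3446601276; exp(-qT) = 1.0000000000; exp(-rT) = 0.9821610324
Gamma = exp(-qT) * phi(d1) / (S * sigma * sqrt(T)) = 1.0000000000 * 0.3446601276 / (11.4500 * 0.3400 * 1.2247448714) = 0.072287

Answer: Gamma = 0.072287


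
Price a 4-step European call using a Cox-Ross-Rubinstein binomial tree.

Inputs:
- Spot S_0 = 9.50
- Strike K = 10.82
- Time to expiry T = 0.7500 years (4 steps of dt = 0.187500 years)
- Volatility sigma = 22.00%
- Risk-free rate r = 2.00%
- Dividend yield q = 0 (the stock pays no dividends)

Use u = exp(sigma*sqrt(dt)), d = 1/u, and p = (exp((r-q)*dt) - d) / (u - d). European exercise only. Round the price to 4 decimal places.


Answer: Price = V(0,0) = 0.3471

Derivation:
dt = T/N = 0.187500
u = exp(sigma*sqrt(dt)) = 1.099948; d = 1/u = 0.909134
p = (exp((r-q)*dt) - d) / (u - d) = 0.495892
Discount per step: exp(-r*dt) = 0.996257
Stock lattice S(k, i) with i counting down-moves:
  k=0: S(0,0) = 9.5000
  k=1: S(1,0) = 10.4495; S(1,1) = 8.6368
  k=2: S(2,0) = 11.4939; S(2,1) = 9.5000; S(2,2) = 7.8520
  k=3: S(3,0) = 12.6427; S(3,1) = 10.4495; S(3,2) = 8.6368; S(3,3) = 7.1385
  k=4: S(4,0) = 13.9063; S(4,1) = 11.4939; S(4,2) = 9.5000; S(4,3) = 7.8520; S(4,4) = 6.4899
Terminal payoffs V(N, i) = max(S_T - K, 0):
  V(4,0) = 3.086314; V(4,1) = 0.673911; V(4,2) = 0.000000; V(4,3) = 0.000000; V(4,4) = 0.000000
Backward induction: V(k, i) = exp(-r*dt) * [p * V(k+1, i) + (1-p) * V(k+1, i+1)].
  V(3,0) = exp(-r*dt) * [p*3.086314 + (1-p)*0.673911] = 1.863202
  V(3,1) = exp(-r*dt) * [p*0.673911 + (1-p)*0.000000] = 0.332936
  V(3,2) = exp(-r*dt) * [p*0.000000 + (1-p)*0.000000] = 0.000000
  V(3,3) = exp(-r*dt) * [p*0.000000 + (1-p)*0.000000] = 0.000000
  V(2,0) = exp(-r*dt) * [p*1.863202 + (1-p)*0.332936] = 1.087696
  V(2,1) = exp(-r*dt) * [p*0.332936 + (1-p)*0.000000] = 0.164482
  V(2,2) = exp(-r*dt) * [p*0.000000 + (1-p)*0.000000] = 0.000000
  V(1,0) = exp(-r*dt) * [p*1.087696 + (1-p)*0.164482] = 0.619967
  V(1,1) = exp(-r*dt) * [p*0.164482 + (1-p)*0.000000] = 0.081260
  V(0,0) = exp(-r*dt) * [p*0.619967 + (1-p)*0.081260] = 0.347096


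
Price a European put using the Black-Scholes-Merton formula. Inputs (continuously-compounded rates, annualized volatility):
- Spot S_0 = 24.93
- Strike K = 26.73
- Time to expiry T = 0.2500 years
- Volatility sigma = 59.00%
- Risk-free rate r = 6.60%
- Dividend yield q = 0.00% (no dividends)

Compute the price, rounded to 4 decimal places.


d1 = (ln(S/K) + (r - q + 0.5*sigma^2) * T) / (sigma * sqrt(T)) = -0.03288859
d2 = d1 - sigma * sqrt(T) = -0.32788859
exp(-rT) = 0.98363538; exp(-qT) = 1.00000000
P = K * exp(-rT) * N(-d2) - S_0 * exp(-qT) * N(-d1)
N(-d1) = 0.51311828; N(-d2) = 0.62850205
P = 26.7300 * 0.98363538 * 0.62850205 - 24.9300 * 1.00000000 * 0.51311828 = 3.7329

Answer: Price = 3.7329


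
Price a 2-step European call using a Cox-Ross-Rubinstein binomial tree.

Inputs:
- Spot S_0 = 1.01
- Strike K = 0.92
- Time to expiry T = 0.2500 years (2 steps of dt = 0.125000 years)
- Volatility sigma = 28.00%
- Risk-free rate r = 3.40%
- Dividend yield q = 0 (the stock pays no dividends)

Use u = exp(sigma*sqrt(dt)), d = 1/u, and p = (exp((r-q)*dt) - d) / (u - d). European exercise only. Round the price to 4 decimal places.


dt = T/N = 0.125000
u = exp(sigma*sqrt(dt)) = 1.104061; d = 1/u = 0.905747
p = (exp((r-q)*dt) - d) / (u - d) = 0.496748
Discount per step: exp(-r*dt) = 0.995759
Stock lattice S(k, i) with i counting down-moves:
  k=0: S(0,0) = 1.0100
  k=1: S(1,0) = 1.1151; S(1,1) = 0.9148
  k=2: S(2,0) = 1.2311; S(2,1) = 1.0100; S(2,2) = 0.8286
Terminal payoffs V(N, i) = max(S_T - K, 0):
  V(2,0) = 0.311140; V(2,1) = 0.090000; V(2,2) = 0.000000
Backward induction: V(k, i) = exp(-r*dt) * [p * V(k+1, i) + (1-p) * V(k+1, i+1)].
  V(1,0) = exp(-r*dt) * [p*0.311140 + (1-p)*0.090000] = 0.199003
  V(1,1) = exp(-r*dt) * [p*0.090000 + (1-p)*0.000000] = 0.044518
  V(0,0) = exp(-r*dt) * [p*0.199003 + (1-p)*0.044518] = 0.120744

Answer: Price = V(0,0) = 0.1207


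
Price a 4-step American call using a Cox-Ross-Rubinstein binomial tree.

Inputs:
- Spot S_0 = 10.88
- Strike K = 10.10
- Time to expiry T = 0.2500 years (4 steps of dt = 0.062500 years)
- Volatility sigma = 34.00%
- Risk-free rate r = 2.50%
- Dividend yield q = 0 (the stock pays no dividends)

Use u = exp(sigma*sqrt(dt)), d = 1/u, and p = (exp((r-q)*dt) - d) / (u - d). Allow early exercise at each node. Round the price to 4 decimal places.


Answer: Price = V(0,0) = 1.2437

Derivation:
dt = T/N = 0.062500
u = exp(sigma*sqrt(dt)) = 1.088717; d = 1/u = 0.918512
p = (exp((r-q)*dt) - d) / (u - d) = 0.487950
Discount per step: exp(-r*dt) = 0.998439
Stock lattice S(k, i) with i counting down-moves:
  k=0: S(0,0) = 10.8800
  k=1: S(1,0) = 11.8452; S(1,1) = 9.9934
  k=2: S(2,0) = 12.8961; S(2,1) = 10.8800; S(2,2) = 9.1791
  k=3: S(3,0) = 14.0402; S(3,1) = 11.8452; S(3,2) = 9.9934; S(3,3) = 8.4311
  k=4: S(4,0) = 15.2858; S(4,1) = 12.8961; S(4,2) = 10.8800; S(4,3) = 9.1791; S(4,4) = 7.7441
Terminal payoffs V(N, i) = max(S_T - K, 0):
  V(4,0) = 5.185830; V(4,1) = 2.796117; V(4,2) = 0.780000; V(4,3) = 0.000000; V(4,4) = 0.000000
Backward induction: V(k, i) = exp(-r*dt) * [p * V(k+1, i) + (1-p) * V(k+1, i+1)]; then take max(V_cont, immediate exercise) for American.
  V(3,0) = exp(-r*dt) * [p*5.185830 + (1-p)*2.796117] = 3.955991; exercise = 3.940222; V(3,0) = max -> 3.955991
  V(3,1) = exp(-r*dt) * [p*2.796117 + (1-p)*0.780000] = 1.761011; exercise = 1.745242; V(3,1) = max -> 1.761011
  V(3,2) = exp(-r*dt) * [p*0.780000 + (1-p)*0.000000] = 0.380007; exercise = 0.000000; V(3,2) = max -> 0.380007
  V(3,3) = exp(-r*dt) * [p*0.000000 + (1-p)*0.000000] = 0.000000; exercise = 0.000000; V(3,3) = max -> 0.000000
  V(2,0) = exp(-r*dt) * [p*3.955991 + (1-p)*1.761011] = 2.827630; exercise = 2.796117; V(2,0) = max -> 2.827630
  V(2,1) = exp(-r*dt) * [p*1.761011 + (1-p)*0.380007] = 1.052222; exercise = 0.780000; V(2,1) = max -> 1.052222
  V(2,2) = exp(-r*dt) * [p*0.380007 + (1-p)*0.000000] = 0.185135; exercise = 0.000000; V(2,2) = max -> 0.185135
  V(1,0) = exp(-r*dt) * [p*2.827630 + (1-p)*1.052222] = 1.915537; exercise = 1.745242; V(1,0) = max -> 1.915537
  V(1,1) = exp(-r*dt) * [p*1.052222 + (1-p)*0.185135] = 0.607281; exercise = 0.000000; V(1,1) = max -> 0.607281
  V(0,0) = exp(-r*dt) * [p*1.915537 + (1-p)*0.607281] = 1.243700; exercise = 0.780000; V(0,0) = max -> 1.243700
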